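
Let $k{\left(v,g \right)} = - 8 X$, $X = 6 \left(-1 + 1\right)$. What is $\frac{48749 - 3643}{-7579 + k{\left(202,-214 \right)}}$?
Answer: $- \frac{45106}{7579} \approx -5.9514$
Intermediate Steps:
$X = 0$ ($X = 6 \cdot 0 = 0$)
$k{\left(v,g \right)} = 0$ ($k{\left(v,g \right)} = \left(-8\right) 0 = 0$)
$\frac{48749 - 3643}{-7579 + k{\left(202,-214 \right)}} = \frac{48749 - 3643}{-7579 + 0} = \frac{45106}{-7579} = 45106 \left(- \frac{1}{7579}\right) = - \frac{45106}{7579}$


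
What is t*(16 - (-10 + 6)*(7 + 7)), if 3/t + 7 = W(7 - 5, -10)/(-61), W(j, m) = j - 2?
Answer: -216/7 ≈ -30.857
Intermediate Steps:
W(j, m) = -2 + j
t = -3/7 (t = 3/(-7 + (-2 + (7 - 5))/(-61)) = 3/(-7 + (-2 + 2)*(-1/61)) = 3/(-7 + 0*(-1/61)) = 3/(-7 + 0) = 3/(-7) = 3*(-⅐) = -3/7 ≈ -0.42857)
t*(16 - (-10 + 6)*(7 + 7)) = -3*(16 - (-10 + 6)*(7 + 7))/7 = -3*(16 - (-4)*14)/7 = -3*(16 - 1*(-56))/7 = -3*(16 + 56)/7 = -3/7*72 = -216/7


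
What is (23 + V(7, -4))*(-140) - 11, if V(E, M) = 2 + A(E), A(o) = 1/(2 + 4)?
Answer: -10603/3 ≈ -3534.3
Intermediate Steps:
A(o) = ⅙ (A(o) = 1/6 = ⅙)
V(E, M) = 13/6 (V(E, M) = 2 + ⅙ = 13/6)
(23 + V(7, -4))*(-140) - 11 = (23 + 13/6)*(-140) - 11 = (151/6)*(-140) - 11 = -10570/3 - 11 = -10603/3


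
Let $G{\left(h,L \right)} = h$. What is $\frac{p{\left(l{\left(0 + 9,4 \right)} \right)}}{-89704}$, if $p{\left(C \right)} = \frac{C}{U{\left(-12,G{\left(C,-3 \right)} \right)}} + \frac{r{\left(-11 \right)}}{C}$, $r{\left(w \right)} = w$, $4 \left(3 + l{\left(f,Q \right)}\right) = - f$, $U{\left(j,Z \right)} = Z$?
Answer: $- \frac{65}{1883784} \approx -3.4505 \cdot 10^{-5}$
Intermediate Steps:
$l{\left(f,Q \right)} = -3 - \frac{f}{4}$ ($l{\left(f,Q \right)} = -3 + \frac{\left(-1\right) f}{4} = -3 - \frac{f}{4}$)
$p{\left(C \right)} = 1 - \frac{11}{C}$ ($p{\left(C \right)} = \frac{C}{C} - \frac{11}{C} = 1 - \frac{11}{C}$)
$\frac{p{\left(l{\left(0 + 9,4 \right)} \right)}}{-89704} = \frac{\frac{1}{-3 - \frac{0 + 9}{4}} \left(-11 - \left(3 + \frac{0 + 9}{4}\right)\right)}{-89704} = \frac{-11 - \frac{21}{4}}{-3 - \frac{9}{4}} \left(- \frac{1}{89704}\right) = \frac{-11 - \frac{21}{4}}{- \frac{21}{4}} \left(- \frac{1}{89704}\right) = \left(- \frac{4}{21}\right) \left(- \frac{65}{4}\right) \left(- \frac{1}{89704}\right) = \frac{65}{21} \left(- \frac{1}{89704}\right) = - \frac{65}{1883784}$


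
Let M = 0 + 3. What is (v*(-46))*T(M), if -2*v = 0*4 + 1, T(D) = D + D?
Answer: 138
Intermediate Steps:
M = 3
T(D) = 2*D
v = -1/2 (v = -(0*4 + 1)/2 = -(0 + 1)/2 = -1/2*1 = -1/2 ≈ -0.50000)
(v*(-46))*T(M) = (-1/2*(-46))*(2*3) = 23*6 = 138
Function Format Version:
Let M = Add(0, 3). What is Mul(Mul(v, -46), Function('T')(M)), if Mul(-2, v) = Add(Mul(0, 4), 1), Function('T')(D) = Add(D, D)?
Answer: 138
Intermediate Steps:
M = 3
Function('T')(D) = Mul(2, D)
v = Rational(-1, 2) (v = Mul(Rational(-1, 2), Add(Mul(0, 4), 1)) = Mul(Rational(-1, 2), Add(0, 1)) = Mul(Rational(-1, 2), 1) = Rational(-1, 2) ≈ -0.50000)
Mul(Mul(v, -46), Function('T')(M)) = Mul(Mul(Rational(-1, 2), -46), Mul(2, 3)) = Mul(23, 6) = 138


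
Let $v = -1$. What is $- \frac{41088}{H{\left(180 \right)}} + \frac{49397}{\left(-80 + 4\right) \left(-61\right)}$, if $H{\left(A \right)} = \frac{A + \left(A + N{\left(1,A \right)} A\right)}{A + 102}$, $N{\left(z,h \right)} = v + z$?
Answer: $- \frac{745815223}{23180} \approx -32175.0$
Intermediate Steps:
$N{\left(z,h \right)} = -1 + z$
$H{\left(A \right)} = \frac{2 A}{102 + A}$ ($H{\left(A \right)} = \frac{A + \left(A + \left(-1 + 1\right) A\right)}{A + 102} = \frac{A + \left(A + 0 A\right)}{102 + A} = \frac{A + \left(A + 0\right)}{102 + A} = \frac{A + A}{102 + A} = \frac{2 A}{102 + A}$)
$- \frac{41088}{H{\left(180 \right)}} + \frac{49397}{\left(-80 + 4\right) \left(-61\right)} = - \frac{41088}{2 \cdot 180 \frac{1}{102 + 180}} + \frac{49397}{\left(-80 + 4\right) \left(-61\right)} = - \frac{41088}{2 \cdot 180 \cdot \frac{1}{282}} + \frac{49397}{\left(-76\right) \left(-61\right)} = - \frac{41088}{2 \cdot 180 \cdot \frac{1}{282}} + \frac{49397}{4636} = - \frac{41088}{\frac{60}{47}} + 49397 \cdot \frac{1}{4636} = \left(-41088\right) \frac{47}{60} + \frac{49397}{4636} = - \frac{160928}{5} + \frac{49397}{4636} = - \frac{745815223}{23180}$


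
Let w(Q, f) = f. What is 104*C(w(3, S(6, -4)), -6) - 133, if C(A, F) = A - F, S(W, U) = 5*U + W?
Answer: -965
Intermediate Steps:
S(W, U) = W + 5*U
104*C(w(3, S(6, -4)), -6) - 133 = 104*((6 + 5*(-4)) - 1*(-6)) - 133 = 104*((6 - 20) + 6) - 133 = 104*(-14 + 6) - 133 = 104*(-8) - 133 = -832 - 133 = -965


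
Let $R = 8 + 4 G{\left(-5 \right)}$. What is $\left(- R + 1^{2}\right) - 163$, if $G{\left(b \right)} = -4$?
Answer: $-154$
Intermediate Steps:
$R = -8$ ($R = 8 + 4 \left(-4\right) = 8 - 16 = -8$)
$\left(- R + 1^{2}\right) - 163 = \left(\left(-1\right) \left(-8\right) + 1^{2}\right) - 163 = \left(8 + 1\right) - 163 = 9 - 163 = -154$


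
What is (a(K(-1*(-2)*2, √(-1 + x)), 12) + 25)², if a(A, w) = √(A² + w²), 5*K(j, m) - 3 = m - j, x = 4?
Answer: (125 + √(3600 + (1 - √3)²))²/25 ≈ 1369.1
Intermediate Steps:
K(j, m) = ⅗ - j/5 + m/5 (K(j, m) = ⅗ + (m - j)/5 = ⅗ + (-j/5 + m/5) = ⅗ - j/5 + m/5)
(a(K(-1*(-2)*2, √(-1 + x)), 12) + 25)² = (√((⅗ - (-1*(-2))*2/5 + √(-1 + 4)/5)² + 12²) + 25)² = (√((⅗ - 2*2/5 + √3/5)² + 144) + 25)² = (√((⅗ - ⅕*4 + √3/5)² + 144) + 25)² = (√((⅗ - ⅘ + √3/5)² + 144) + 25)² = (√((-⅕ + √3/5)² + 144) + 25)² = (√(144 + (-⅕ + √3/5)²) + 25)² = (25 + √(144 + (-⅕ + √3/5)²))²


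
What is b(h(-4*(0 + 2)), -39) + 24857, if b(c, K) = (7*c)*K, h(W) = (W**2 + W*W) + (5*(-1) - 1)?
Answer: -8449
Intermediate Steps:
h(W) = -6 + 2*W**2 (h(W) = (W**2 + W**2) + (-5 - 1) = 2*W**2 - 6 = -6 + 2*W**2)
b(c, K) = 7*K*c
b(h(-4*(0 + 2)), -39) + 24857 = 7*(-39)*(-6 + 2*(-4*(0 + 2))**2) + 24857 = 7*(-39)*(-6 + 2*(-4*2)**2) + 24857 = 7*(-39)*(-6 + 2*(-8)**2) + 24857 = 7*(-39)*(-6 + 2*64) + 24857 = 7*(-39)*(-6 + 128) + 24857 = 7*(-39)*122 + 24857 = -33306 + 24857 = -8449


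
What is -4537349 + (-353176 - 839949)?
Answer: -5730474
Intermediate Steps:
-4537349 + (-353176 - 839949) = -4537349 - 1193125 = -5730474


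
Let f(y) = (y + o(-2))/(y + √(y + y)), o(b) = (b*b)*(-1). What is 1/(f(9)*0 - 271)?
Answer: -1/271 ≈ -0.0036900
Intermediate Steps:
o(b) = -b² (o(b) = b²*(-1) = -b²)
f(y) = (-4 + y)/(y + √2*√y) (f(y) = (y - 1*(-2)²)/(y + √(y + y)) = (y - 1*4)/(y + √(2*y)) = (y - 4)/(y + √2*√y) = (-4 + y)/(y + √2*√y))
1/(f(9)*0 - 271) = 1/(((-4 + 9)/(9 + √2*√9))*0 - 271) = 1/((5/(9 + √2*3))*0 - 271) = 1/((5/(9 + 3*√2))*0 - 271) = 1/(0 - 271) = 1/(-271) = -1/271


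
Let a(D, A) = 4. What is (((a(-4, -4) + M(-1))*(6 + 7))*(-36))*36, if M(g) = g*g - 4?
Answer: -16848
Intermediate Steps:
M(g) = -4 + g² (M(g) = g² - 4 = -4 + g²)
(((a(-4, -4) + M(-1))*(6 + 7))*(-36))*36 = (((4 + (-4 + (-1)²))*(6 + 7))*(-36))*36 = (((4 + (-4 + 1))*13)*(-36))*36 = (((4 - 3)*13)*(-36))*36 = ((1*13)*(-36))*36 = (13*(-36))*36 = -468*36 = -16848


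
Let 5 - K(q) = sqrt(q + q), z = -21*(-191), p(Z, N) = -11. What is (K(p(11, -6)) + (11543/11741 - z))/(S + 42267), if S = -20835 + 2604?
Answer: -15674301/94068892 - I*sqrt(22)/24036 ≈ -0.16663 - 0.00019514*I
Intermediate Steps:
z = 4011
K(q) = 5 - sqrt(2)*sqrt(q) (K(q) = 5 - sqrt(q + q) = 5 - sqrt(2*q) = 5 - sqrt(2)*sqrt(q))
S = -18231
(K(p(11, -6)) + (11543/11741 - z))/(S + 42267) = ((5 - sqrt(2)*sqrt(-11)) + (11543/11741 - 1*4011))/(-18231 + 42267) = ((5 - sqrt(2)*I*sqrt(11)) + (11543*(1/11741) - 4011))/24036 = ((5 - I*sqrt(22)) + (11543/11741 - 4011))*(1/24036) = ((5 - I*sqrt(22)) - 47081608/11741)*(1/24036) = (-47022903/11741 - I*sqrt(22))*(1/24036) = -15674301/94068892 - I*sqrt(22)/24036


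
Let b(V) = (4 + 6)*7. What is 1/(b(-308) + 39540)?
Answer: 1/39610 ≈ 2.5246e-5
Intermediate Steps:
b(V) = 70 (b(V) = 10*7 = 70)
1/(b(-308) + 39540) = 1/(70 + 39540) = 1/39610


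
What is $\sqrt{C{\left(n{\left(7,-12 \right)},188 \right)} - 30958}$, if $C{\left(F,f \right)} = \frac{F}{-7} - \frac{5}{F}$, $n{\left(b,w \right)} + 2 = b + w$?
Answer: $\frac{i \sqrt{1516858}}{7} \approx 175.94 i$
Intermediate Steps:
$n{\left(b,w \right)} = -2 + b + w$ ($n{\left(b,w \right)} = -2 + \left(b + w\right) = -2 + b + w$)
$C{\left(F,f \right)} = - \frac{5}{F} - \frac{F}{7}$ ($C{\left(F,f \right)} = F \left(- \frac{1}{7}\right) - \frac{5}{F} = - \frac{F}{7} - \frac{5}{F} = - \frac{5}{F} - \frac{F}{7}$)
$\sqrt{C{\left(n{\left(7,-12 \right)},188 \right)} - 30958} = \sqrt{\left(- \frac{5}{-2 + 7 - 12} - \frac{-2 + 7 - 12}{7}\right) - 30958} = \sqrt{\left(- \frac{5}{-7} - -1\right) - 30958} = \sqrt{\left(\left(-5\right) \left(- \frac{1}{7}\right) + 1\right) - 30958} = \sqrt{\left(\frac{5}{7} + 1\right) - 30958} = \sqrt{\frac{12}{7} - 30958} = \sqrt{- \frac{216694}{7}} = \frac{i \sqrt{1516858}}{7}$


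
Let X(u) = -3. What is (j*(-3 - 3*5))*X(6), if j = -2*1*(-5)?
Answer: 540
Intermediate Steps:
j = 10 (j = -2*(-5) = 10)
(j*(-3 - 3*5))*X(6) = (10*(-3 - 3*5))*(-3) = (10*(-3 - 15))*(-3) = (10*(-18))*(-3) = -180*(-3) = 540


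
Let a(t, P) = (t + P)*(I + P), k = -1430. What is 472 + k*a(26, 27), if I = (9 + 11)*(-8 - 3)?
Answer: 14627942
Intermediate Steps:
I = -220 (I = 20*(-11) = -220)
a(t, P) = (-220 + P)*(P + t) (a(t, P) = (t + P)*(-220 + P) = (P + t)*(-220 + P) = (-220 + P)*(P + t))
472 + k*a(26, 27) = 472 - 1430*(27² - 220*27 - 220*26 + 27*26) = 472 - 1430*(729 - 5940 - 5720 + 702) = 472 - 1430*(-10229) = 472 + 14627470 = 14627942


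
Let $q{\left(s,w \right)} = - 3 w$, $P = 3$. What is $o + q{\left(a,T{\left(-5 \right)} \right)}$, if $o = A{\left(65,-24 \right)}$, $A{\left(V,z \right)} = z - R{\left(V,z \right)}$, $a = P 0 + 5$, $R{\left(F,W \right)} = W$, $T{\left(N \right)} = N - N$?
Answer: $0$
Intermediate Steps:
$T{\left(N \right)} = 0$
$a = 5$ ($a = 3 \cdot 0 + 5 = 0 + 5 = 5$)
$A{\left(V,z \right)} = 0$ ($A{\left(V,z \right)} = z - z = 0$)
$o = 0$
$o + q{\left(a,T{\left(-5 \right)} \right)} = 0 - 0 = 0 + 0 = 0$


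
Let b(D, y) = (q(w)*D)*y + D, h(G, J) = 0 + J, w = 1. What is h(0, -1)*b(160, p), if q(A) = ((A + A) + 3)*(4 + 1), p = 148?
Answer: -592160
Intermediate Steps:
h(G, J) = J
q(A) = 15 + 10*A (q(A) = (2*A + 3)*5 = (3 + 2*A)*5 = 15 + 10*A)
b(D, y) = D + 25*D*y (b(D, y) = ((15 + 10*1)*D)*y + D = ((15 + 10)*D)*y + D = (25*D)*y + D = 25*D*y + D = D + 25*D*y)
h(0, -1)*b(160, p) = -160*(1 + 25*148) = -160*(1 + 3700) = -160*3701 = -1*592160 = -592160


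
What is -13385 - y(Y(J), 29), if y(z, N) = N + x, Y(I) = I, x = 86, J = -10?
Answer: -13500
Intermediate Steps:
y(z, N) = 86 + N (y(z, N) = N + 86 = 86 + N)
-13385 - y(Y(J), 29) = -13385 - (86 + 29) = -13385 - 1*115 = -13385 - 115 = -13500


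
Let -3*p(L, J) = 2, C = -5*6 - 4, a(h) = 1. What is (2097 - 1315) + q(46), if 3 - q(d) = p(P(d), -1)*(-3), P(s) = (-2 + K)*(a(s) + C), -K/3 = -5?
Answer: 783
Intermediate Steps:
K = 15 (K = -3*(-5) = 15)
C = -34 (C = -30 - 4 = -34)
P(s) = -429 (P(s) = (-2 + 15)*(1 - 34) = 13*(-33) = -429)
p(L, J) = -⅔ (p(L, J) = -⅓*2 = -⅔)
q(d) = 1 (q(d) = 3 - (-2)*(-3)/3 = 3 - 1*2 = 3 - 2 = 1)
(2097 - 1315) + q(46) = (2097 - 1315) + 1 = 782 + 1 = 783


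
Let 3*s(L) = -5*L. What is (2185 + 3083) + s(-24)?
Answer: 5308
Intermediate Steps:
s(L) = -5*L/3 (s(L) = (-5*L)/3 = -5*L/3)
(2185 + 3083) + s(-24) = (2185 + 3083) - 5/3*(-24) = 5268 + 40 = 5308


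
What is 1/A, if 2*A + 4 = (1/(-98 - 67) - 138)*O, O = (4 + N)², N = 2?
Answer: -55/136736 ≈ -0.00040223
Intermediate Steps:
O = 36 (O = (4 + 2)² = 6² = 36)
A = -136736/55 (A = -2 + ((1/(-98 - 67) - 138)*36)/2 = -2 + ((1/(-165) - 138)*36)/2 = -2 + ((-1/165 - 138)*36)/2 = -2 + (-22771/165*36)/2 = -2 + (½)*(-273252/55) = -2 - 136626/55 = -136736/55 ≈ -2486.1)
1/A = 1/(-136736/55) = -55/136736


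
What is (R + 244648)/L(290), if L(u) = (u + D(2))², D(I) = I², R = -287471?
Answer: -42823/86436 ≈ -0.49543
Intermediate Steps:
L(u) = (4 + u)² (L(u) = (u + 2²)² = (u + 4)² = (4 + u)²)
(R + 244648)/L(290) = (-287471 + 244648)/((4 + 290)²) = -42823/(294²) = -42823/86436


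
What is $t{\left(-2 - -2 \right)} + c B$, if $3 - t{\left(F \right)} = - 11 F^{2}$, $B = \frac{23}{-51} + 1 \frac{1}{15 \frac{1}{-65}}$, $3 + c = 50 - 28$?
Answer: $- \frac{4483}{51} \approx -87.902$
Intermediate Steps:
$c = 19$ ($c = -3 + \left(50 - 28\right) = -3 + 22 = 19$)
$B = - \frac{244}{51}$ ($B = 23 \left(- \frac{1}{51}\right) + 1 \frac{1}{15 \left(- \frac{1}{65}\right)} = - \frac{23}{51} + 1 \frac{1}{- \frac{3}{13}} = - \frac{23}{51} + 1 \left(- \frac{13}{3}\right) = - \frac{23}{51} - \frac{13}{3} = - \frac{244}{51} \approx -4.7843$)
$t{\left(F \right)} = 3 + 11 F^{2}$ ($t{\left(F \right)} = 3 - - 11 F^{2} = 3 + 11 F^{2}$)
$t{\left(-2 - -2 \right)} + c B = \left(3 + 11 \left(-2 - -2\right)^{2}\right) + 19 \left(- \frac{244}{51}\right) = \left(3 + 11 \left(-2 + 2\right)^{2}\right) - \frac{4636}{51} = \left(3 + 11 \cdot 0^{2}\right) - \frac{4636}{51} = \left(3 + 11 \cdot 0\right) - \frac{4636}{51} = \left(3 + 0\right) - \frac{4636}{51} = 3 - \frac{4636}{51} = - \frac{4483}{51}$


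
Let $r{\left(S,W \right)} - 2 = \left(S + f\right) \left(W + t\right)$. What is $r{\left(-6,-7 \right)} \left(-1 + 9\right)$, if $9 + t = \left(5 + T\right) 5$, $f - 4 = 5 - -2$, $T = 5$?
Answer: $1376$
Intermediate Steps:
$f = 11$ ($f = 4 + \left(5 - -2\right) = 4 + \left(5 + 2\right) = 4 + 7 = 11$)
$t = 41$ ($t = -9 + \left(5 + 5\right) 5 = -9 + 10 \cdot 5 = -9 + 50 = 41$)
$r{\left(S,W \right)} = 2 + \left(11 + S\right) \left(41 + W\right)$ ($r{\left(S,W \right)} = 2 + \left(S + 11\right) \left(W + 41\right) = 2 + \left(11 + S\right) \left(41 + W\right)$)
$r{\left(-6,-7 \right)} \left(-1 + 9\right) = \left(453 + 11 \left(-7\right) + 41 \left(-6\right) - -42\right) \left(-1 + 9\right) = \left(453 - 77 - 246 + 42\right) 8 = 172 \cdot 8 = 1376$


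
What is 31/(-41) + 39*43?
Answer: 68726/41 ≈ 1676.2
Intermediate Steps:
31/(-41) + 39*43 = 31*(-1/41) + 1677 = -31/41 + 1677 = 68726/41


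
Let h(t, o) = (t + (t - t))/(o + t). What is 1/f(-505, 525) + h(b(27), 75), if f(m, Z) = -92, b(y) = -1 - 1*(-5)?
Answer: 289/7268 ≈ 0.039763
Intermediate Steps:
b(y) = 4 (b(y) = -1 + 5 = 4)
h(t, o) = t/(o + t) (h(t, o) = (t + 0)/(o + t) = t/(o + t))
1/f(-505, 525) + h(b(27), 75) = 1/(-92) + 4/(75 + 4) = -1/92 + 4/79 = 289/7268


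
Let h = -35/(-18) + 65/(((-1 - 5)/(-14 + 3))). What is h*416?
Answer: 453440/9 ≈ 50382.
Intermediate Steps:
h = 1090/9 (h = -35*(-1/18) + 65/((-6/(-11))) = 35/18 + 65/((-6*(-1/11))) = 35/18 + 65/(6/11) = 35/18 + 65*(11/6) = 35/18 + 715/6 = 1090/9 ≈ 121.11)
h*416 = (1090/9)*416 = 453440/9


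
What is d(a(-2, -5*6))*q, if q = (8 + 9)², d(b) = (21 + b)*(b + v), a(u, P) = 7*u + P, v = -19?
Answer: 418761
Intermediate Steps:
a(u, P) = P + 7*u
d(b) = (-19 + b)*(21 + b) (d(b) = (21 + b)*(b - 19) = (21 + b)*(-19 + b) = (-19 + b)*(21 + b))
q = 289 (q = 17² = 289)
d(a(-2, -5*6))*q = (-399 + (-5*6 + 7*(-2))² + 2*(-5*6 + 7*(-2)))*289 = (-399 + (-30 - 14)² + 2*(-30 - 14))*289 = (-399 + (-44)² + 2*(-44))*289 = (-399 + 1936 - 88)*289 = 1449*289 = 418761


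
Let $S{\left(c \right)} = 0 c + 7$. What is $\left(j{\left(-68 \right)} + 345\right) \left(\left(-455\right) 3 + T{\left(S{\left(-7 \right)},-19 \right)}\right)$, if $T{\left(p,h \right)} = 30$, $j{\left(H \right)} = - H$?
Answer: $-551355$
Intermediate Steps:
$S{\left(c \right)} = 7$ ($S{\left(c \right)} = 0 + 7 = 7$)
$\left(j{\left(-68 \right)} + 345\right) \left(\left(-455\right) 3 + T{\left(S{\left(-7 \right)},-19 \right)}\right) = \left(\left(-1\right) \left(-68\right) + 345\right) \left(\left(-455\right) 3 + 30\right) = \left(68 + 345\right) \left(-1365 + 30\right) = 413 \left(-1335\right) = -551355$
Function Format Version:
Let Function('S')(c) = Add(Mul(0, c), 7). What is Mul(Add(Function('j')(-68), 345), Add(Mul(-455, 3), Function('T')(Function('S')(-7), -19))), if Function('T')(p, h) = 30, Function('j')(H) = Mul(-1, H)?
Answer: -551355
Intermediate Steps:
Function('S')(c) = 7 (Function('S')(c) = Add(0, 7) = 7)
Mul(Add(Function('j')(-68), 345), Add(Mul(-455, 3), Function('T')(Function('S')(-7), -19))) = Mul(Add(Mul(-1, -68), 345), Add(Mul(-455, 3), 30)) = Mul(Add(68, 345), Add(-1365, 30)) = Mul(413, -1335) = -551355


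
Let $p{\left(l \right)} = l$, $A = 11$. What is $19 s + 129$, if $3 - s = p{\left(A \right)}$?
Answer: $-23$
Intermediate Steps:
$s = -8$ ($s = 3 - 11 = -8$)
$19 s + 129 = 19 \left(-8\right) + 129 = -152 + 129 = -23$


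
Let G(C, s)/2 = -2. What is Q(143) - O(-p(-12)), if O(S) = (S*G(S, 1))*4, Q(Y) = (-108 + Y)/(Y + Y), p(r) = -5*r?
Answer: -274525/286 ≈ -959.88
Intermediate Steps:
G(C, s) = -4 (G(C, s) = 2*(-2) = -4)
Q(Y) = (-108 + Y)/(2*Y) (Q(Y) = (-108 + Y)/((2*Y)) = (-108 + Y)*(1/(2*Y)) = (-108 + Y)/(2*Y))
O(S) = -16*S (O(S) = (S*(-4))*4 = -4*S*4 = -16*S)
Q(143) - O(-p(-12)) = (½)*(-108 + 143)/143 - (-16)*(-(-5)*(-12)) = (½)*(1/143)*35 - (-16)*(-1*60) = 35/286 - (-16)*(-60) = 35/286 - 1*960 = 35/286 - 960 = -274525/286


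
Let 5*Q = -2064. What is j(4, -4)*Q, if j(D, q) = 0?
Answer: 0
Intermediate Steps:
Q = -2064/5 (Q = (⅕)*(-2064) = -2064/5 ≈ -412.80)
j(4, -4)*Q = 0*(-2064/5) = 0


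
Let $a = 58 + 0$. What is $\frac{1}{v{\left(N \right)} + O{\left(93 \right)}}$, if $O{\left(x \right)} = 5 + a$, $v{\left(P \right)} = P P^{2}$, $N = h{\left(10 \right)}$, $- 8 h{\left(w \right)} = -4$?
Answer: $\frac{8}{505} \approx 0.015842$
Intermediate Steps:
$h{\left(w \right)} = \frac{1}{2}$ ($h{\left(w \right)} = \left(- \frac{1}{8}\right) \left(-4\right) = \frac{1}{2}$)
$a = 58$
$N = \frac{1}{2} \approx 0.5$
$v{\left(P \right)} = P^{3}$
$O{\left(x \right)} = 63$ ($O{\left(x \right)} = 5 + 58 = 63$)
$\frac{1}{v{\left(N \right)} + O{\left(93 \right)}} = \frac{1}{\left(\frac{1}{2}\right)^{3} + 63} = \frac{1}{\frac{1}{8} + 63} = \frac{1}{\frac{505}{8}} = \frac{8}{505}$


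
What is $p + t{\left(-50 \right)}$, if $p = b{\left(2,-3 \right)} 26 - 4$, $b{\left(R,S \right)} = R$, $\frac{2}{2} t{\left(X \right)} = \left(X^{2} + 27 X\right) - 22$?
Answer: $1176$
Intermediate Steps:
$t{\left(X \right)} = -22 + X^{2} + 27 X$ ($t{\left(X \right)} = \left(X^{2} + 27 X\right) - 22 = -22 + X^{2} + 27 X$)
$p = 48$ ($p = 2 \cdot 26 - 4 = 52 - 4 = 48$)
$p + t{\left(-50 \right)} = 48 + \left(-22 + \left(-50\right)^{2} + 27 \left(-50\right)\right) = 48 - -1128 = 48 + 1128 = 1176$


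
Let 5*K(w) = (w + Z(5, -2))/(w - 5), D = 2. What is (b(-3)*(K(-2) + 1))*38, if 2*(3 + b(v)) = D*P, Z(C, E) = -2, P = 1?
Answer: -2964/35 ≈ -84.686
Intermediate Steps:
K(w) = (-2 + w)/(5*(-5 + w)) (K(w) = ((w - 2)/(w - 5))/5 = ((-2 + w)/(-5 + w))/5 = (-2 + w)/(5*(-5 + w)))
b(v) = -2 (b(v) = -3 + (2*1)/2 = -3 + (½)*2 = -3 + 1 = -2)
(b(-3)*(K(-2) + 1))*38 = -2*((-2 - 2)/(5*(-5 - 2)) + 1)*38 = -2*((⅕)*(-4)/(-7) + 1)*38 = -2*((⅕)*(-⅐)*(-4) + 1)*38 = -2*(4/35 + 1)*38 = -2*39/35*38 = -78/35*38 = -2964/35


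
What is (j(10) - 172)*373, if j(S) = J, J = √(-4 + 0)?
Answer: -64156 + 746*I ≈ -64156.0 + 746.0*I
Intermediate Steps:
J = 2*I (J = √(-4) = 2*I ≈ 2.0*I)
j(S) = 2*I
(j(10) - 172)*373 = (2*I - 172)*373 = (-172 + 2*I)*373 = -64156 + 746*I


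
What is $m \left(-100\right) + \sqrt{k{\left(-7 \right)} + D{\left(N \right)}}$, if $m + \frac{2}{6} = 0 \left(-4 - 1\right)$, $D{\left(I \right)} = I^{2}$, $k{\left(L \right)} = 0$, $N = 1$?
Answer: $\frac{103}{3} \approx 34.333$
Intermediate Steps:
$m = - \frac{1}{3}$ ($m = - \frac{1}{3} + 0 \left(-4 - 1\right) = - \frac{1}{3} + 0 \left(-5\right) = - \frac{1}{3} + 0 = - \frac{1}{3} \approx -0.33333$)
$m \left(-100\right) + \sqrt{k{\left(-7 \right)} + D{\left(N \right)}} = \left(- \frac{1}{3}\right) \left(-100\right) + \sqrt{0 + 1^{2}} = \frac{100}{3} + \sqrt{0 + 1} = \frac{100}{3} + \sqrt{1} = \frac{100}{3} + 1 = \frac{103}{3}$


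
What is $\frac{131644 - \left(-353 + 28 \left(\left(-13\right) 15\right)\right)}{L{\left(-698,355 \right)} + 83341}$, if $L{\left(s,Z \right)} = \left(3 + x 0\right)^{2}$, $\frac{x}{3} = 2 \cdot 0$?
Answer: $\frac{137457}{83350} \approx 1.6492$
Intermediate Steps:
$x = 0$ ($x = 3 \cdot 2 \cdot 0 = 3 \cdot 0 = 0$)
$L{\left(s,Z \right)} = 9$ ($L{\left(s,Z \right)} = \left(3 + 0 \cdot 0\right)^{2} = \left(3 + 0\right)^{2} = 3^{2} = 9$)
$\frac{131644 - \left(-353 + 28 \left(\left(-13\right) 15\right)\right)}{L{\left(-698,355 \right)} + 83341} = \frac{131644 - \left(-353 + 28 \left(\left(-13\right) 15\right)\right)}{9 + 83341} = \frac{131644 + \left(353 - -5460\right)}{83350} = \left(131644 + \left(353 + 5460\right)\right) \frac{1}{83350} = \left(131644 + 5813\right) \frac{1}{83350} = 137457 \cdot \frac{1}{83350} = \frac{137457}{83350}$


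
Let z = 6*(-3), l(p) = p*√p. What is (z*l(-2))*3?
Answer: 108*I*√2 ≈ 152.74*I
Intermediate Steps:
l(p) = p^(3/2)
z = -18
(z*l(-2))*3 = -(-36)*I*√2*3 = (36*I*√2)*3 = 108*I*√2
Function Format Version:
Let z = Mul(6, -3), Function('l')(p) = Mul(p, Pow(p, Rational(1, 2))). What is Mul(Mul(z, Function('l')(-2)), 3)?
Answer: Mul(108, I, Pow(2, Rational(1, 2))) ≈ Mul(152.74, I)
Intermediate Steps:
Function('l')(p) = Pow(p, Rational(3, 2))
z = -18
Mul(Mul(z, Function('l')(-2)), 3) = Mul(Mul(-18, Pow(-2, Rational(3, 2))), 3) = Mul(Mul(-18, Mul(-2, I, Pow(2, Rational(1, 2)))), 3) = Mul(Mul(36, I, Pow(2, Rational(1, 2))), 3) = Mul(108, I, Pow(2, Rational(1, 2)))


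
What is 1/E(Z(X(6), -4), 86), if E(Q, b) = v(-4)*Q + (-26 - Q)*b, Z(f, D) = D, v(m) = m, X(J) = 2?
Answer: -1/1876 ≈ -0.00053305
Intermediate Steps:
E(Q, b) = -4*Q + b*(-26 - Q) (E(Q, b) = -4*Q + (-26 - Q)*b = -4*Q + b*(-26 - Q))
1/E(Z(X(6), -4), 86) = 1/(-26*86 - 4*(-4) - 1*(-4)*86) = 1/(-2236 + 16 + 344) = 1/(-1876) = -1/1876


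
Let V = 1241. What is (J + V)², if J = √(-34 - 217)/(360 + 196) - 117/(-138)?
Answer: 252198220429721/163532944 + 57125*I*√251/12788 ≈ 1.5422e+6 + 70.772*I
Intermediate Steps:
J = 39/46 + I*√251/556 (J = √(-251)/556 - 117*(-1/138) = (I*√251)*(1/556) + 39/46 = I*√251/556 + 39/46 = 39/46 + I*√251/556 ≈ 0.84783 + 0.028495*I)
(J + V)² = ((39/46 + I*√251/556) + 1241)² = (57125/46 + I*√251/556)²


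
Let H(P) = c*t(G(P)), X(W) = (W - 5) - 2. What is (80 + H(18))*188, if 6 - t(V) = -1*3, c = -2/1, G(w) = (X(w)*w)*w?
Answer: 11656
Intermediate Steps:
X(W) = -7 + W (X(W) = (-5 + W) - 2 = -7 + W)
G(w) = w**2*(-7 + w) (G(w) = ((-7 + w)*w)*w = (w*(-7 + w))*w = w**2*(-7 + w))
c = -2 (c = -2*1 = -2)
t(V) = 9 (t(V) = 6 - (-1)*3 = 6 - 1*(-3) = 6 + 3 = 9)
H(P) = -18 (H(P) = -2*9 = -18)
(80 + H(18))*188 = (80 - 18)*188 = 62*188 = 11656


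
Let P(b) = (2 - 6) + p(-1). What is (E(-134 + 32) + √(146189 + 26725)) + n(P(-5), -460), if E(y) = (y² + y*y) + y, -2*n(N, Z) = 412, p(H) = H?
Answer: 20500 + √172914 ≈ 20916.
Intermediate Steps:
P(b) = -5 (P(b) = (2 - 6) - 1 = -4 - 1 = -5)
n(N, Z) = -206 (n(N, Z) = -½*412 = -206)
E(y) = y + 2*y² (E(y) = (y² + y²) + y = 2*y² + y = y + 2*y²)
(E(-134 + 32) + √(146189 + 26725)) + n(P(-5), -460) = ((-134 + 32)*(1 + 2*(-134 + 32)) + √(146189 + 26725)) - 206 = (-102*(1 + 2*(-102)) + √172914) - 206 = (-102*(1 - 204) + √172914) - 206 = (-102*(-203) + √172914) - 206 = (20706 + √172914) - 206 = 20500 + √172914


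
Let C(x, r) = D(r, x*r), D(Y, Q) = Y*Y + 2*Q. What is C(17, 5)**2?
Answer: 38025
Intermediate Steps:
D(Y, Q) = Y**2 + 2*Q
C(x, r) = r**2 + 2*r*x (C(x, r) = r**2 + 2*(x*r) = r**2 + 2*(r*x) = r**2 + 2*r*x)
C(17, 5)**2 = (5*(5 + 2*17))**2 = (5*(5 + 34))**2 = (5*39)**2 = 195**2 = 38025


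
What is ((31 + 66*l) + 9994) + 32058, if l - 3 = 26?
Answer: 43997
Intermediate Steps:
l = 29 (l = 3 + 26 = 29)
((31 + 66*l) + 9994) + 32058 = ((31 + 66*29) + 9994) + 32058 = ((31 + 1914) + 9994) + 32058 = (1945 + 9994) + 32058 = 11939 + 32058 = 43997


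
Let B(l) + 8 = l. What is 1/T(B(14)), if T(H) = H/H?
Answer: 1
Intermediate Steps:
B(l) = -8 + l
T(H) = 1
1/T(B(14)) = 1/1 = 1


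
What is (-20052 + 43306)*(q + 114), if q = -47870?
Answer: -1110518024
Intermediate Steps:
(-20052 + 43306)*(q + 114) = (-20052 + 43306)*(-47870 + 114) = 23254*(-47756) = -1110518024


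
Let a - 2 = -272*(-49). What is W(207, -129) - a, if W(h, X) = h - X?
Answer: -12994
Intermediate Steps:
a = 13330 (a = 2 - 272*(-49) = 2 + 13328 = 13330)
W(207, -129) - a = (207 - 1*(-129)) - 1*13330 = (207 + 129) - 13330 = 336 - 13330 = -12994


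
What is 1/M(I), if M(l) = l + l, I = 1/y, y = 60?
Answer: 30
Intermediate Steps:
I = 1/60 ≈ 0.016667
M(l) = 2*l
1/M(I) = 1/(2*(1/60)) = 1/(1/30) = 30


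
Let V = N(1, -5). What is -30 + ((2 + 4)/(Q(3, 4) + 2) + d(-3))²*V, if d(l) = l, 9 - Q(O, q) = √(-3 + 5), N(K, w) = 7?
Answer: 24063/2023 - 3492*√2/2023 ≈ 9.4536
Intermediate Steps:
Q(O, q) = 9 - √2 (Q(O, q) = 9 - √(-3 + 5) = 9 - √2)
V = 7
-30 + ((2 + 4)/(Q(3, 4) + 2) + d(-3))²*V = -30 + ((2 + 4)/((9 - √2) + 2) - 3)²*7 = -30 + (6/(11 - √2) - 3)²*7 = -30 + (-3 + 6/(11 - √2))²*7 = -30 + 7*(-3 + 6/(11 - √2))²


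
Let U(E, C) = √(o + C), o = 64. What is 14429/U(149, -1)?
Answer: 14429*√7/21 ≈ 1817.9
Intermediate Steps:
U(E, C) = √(64 + C)
14429/U(149, -1) = 14429/(√(64 - 1)) = 14429/(√63) = 14429/((3*√7)) = 14429*(√7/21) = 14429*√7/21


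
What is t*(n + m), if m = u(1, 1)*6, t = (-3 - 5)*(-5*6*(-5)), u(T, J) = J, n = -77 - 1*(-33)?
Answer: 45600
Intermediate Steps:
n = -44 (n = -77 + 33 = -44)
t = -1200 (t = -(-240)*(-5) = -8*150 = -1200)
m = 6 (m = 1*6 = 6)
t*(n + m) = -1200*(-44 + 6) = -1200*(-38) = 45600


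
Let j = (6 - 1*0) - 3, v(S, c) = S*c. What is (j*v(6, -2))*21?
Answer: -756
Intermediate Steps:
j = 3 (j = (6 + 0) - 3 = 6 - 3 = 3)
(j*v(6, -2))*21 = (3*(6*(-2)))*21 = (3*(-12))*21 = -36*21 = -756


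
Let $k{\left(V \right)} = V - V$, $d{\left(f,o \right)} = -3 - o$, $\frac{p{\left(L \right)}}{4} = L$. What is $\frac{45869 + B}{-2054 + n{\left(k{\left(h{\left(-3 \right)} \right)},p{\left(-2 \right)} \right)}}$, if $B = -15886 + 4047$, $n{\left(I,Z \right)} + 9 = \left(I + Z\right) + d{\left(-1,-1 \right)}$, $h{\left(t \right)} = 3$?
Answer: $- \frac{34030}{2073} \approx -16.416$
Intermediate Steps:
$p{\left(L \right)} = 4 L$
$k{\left(V \right)} = 0$
$n{\left(I,Z \right)} = -11 + I + Z$ ($n{\left(I,Z \right)} = -9 - \left(2 - I - Z\right) = -9 + \left(-2 + I + Z\right) = -11 + I + Z$)
$B = -11839$
$\frac{45869 + B}{-2054 + n{\left(k{\left(h{\left(-3 \right)} \right)},p{\left(-2 \right)} \right)}} = \frac{45869 - 11839}{-2054 + \left(-11 + 0 + 4 \left(-2\right)\right)} = \frac{34030}{-2054 - 19} = \frac{34030}{-2073} = 34030 \left(- \frac{1}{2073}\right) = - \frac{34030}{2073}$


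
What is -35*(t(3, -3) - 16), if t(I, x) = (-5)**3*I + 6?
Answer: 13475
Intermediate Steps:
t(I, x) = 6 - 125*I (t(I, x) = -125*I + 6 = 6 - 125*I)
-35*(t(3, -3) - 16) = -35*((6 - 125*3) - 16) = -35*((6 - 375) - 16) = -35*(-369 - 16) = -35*(-385) = 13475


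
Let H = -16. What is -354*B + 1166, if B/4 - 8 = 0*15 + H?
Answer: 12494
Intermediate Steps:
B = -32 (B = 32 + 4*(0*15 - 16) = 32 + 4*(0 - 16) = 32 + 4*(-16) = 32 - 64 = -32)
-354*B + 1166 = -354*(-32) + 1166 = 11328 + 1166 = 12494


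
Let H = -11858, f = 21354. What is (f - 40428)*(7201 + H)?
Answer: 88827618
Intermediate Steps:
(f - 40428)*(7201 + H) = (21354 - 40428)*(7201 - 11858) = -19074*(-4657) = 88827618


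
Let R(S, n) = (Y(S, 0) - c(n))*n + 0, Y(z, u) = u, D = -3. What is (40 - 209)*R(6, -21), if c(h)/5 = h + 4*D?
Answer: 585585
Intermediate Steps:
c(h) = -60 + 5*h (c(h) = 5*(h + 4*(-3)) = 5*(h - 12) = 5*(-12 + h) = -60 + 5*h)
R(S, n) = n*(60 - 5*n) (R(S, n) = (0 - (-60 + 5*n))*n + 0 = (0 + (60 - 5*n))*n + 0 = (60 - 5*n)*n + 0 = n*(60 - 5*n) + 0 = n*(60 - 5*n))
(40 - 209)*R(6, -21) = (40 - 209)*(5*(-21)*(12 - 1*(-21))) = -845*(-21)*(12 + 21) = -845*(-21)*33 = -169*(-3465) = 585585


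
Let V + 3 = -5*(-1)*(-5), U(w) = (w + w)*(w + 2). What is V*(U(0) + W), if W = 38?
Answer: -1064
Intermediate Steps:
U(w) = 2*w*(2 + w) (U(w) = (2*w)*(2 + w) = 2*w*(2 + w))
V = -28 (V = -3 - 5*(-1)*(-5) = -3 + 5*(-5) = -3 - 25 = -28)
V*(U(0) + W) = -28*(2*0*(2 + 0) + 38) = -28*(2*0*2 + 38) = -28*(0 + 38) = -28*38 = -1064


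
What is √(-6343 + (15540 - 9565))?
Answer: 4*I*√23 ≈ 19.183*I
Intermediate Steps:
√(-6343 + (15540 - 9565)) = √(-6343 + 5975) = √(-368) = 4*I*√23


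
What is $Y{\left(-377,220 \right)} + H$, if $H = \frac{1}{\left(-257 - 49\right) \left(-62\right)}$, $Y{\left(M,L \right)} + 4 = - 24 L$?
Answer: $- \frac{100248047}{18972} \approx -5284.0$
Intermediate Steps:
$Y{\left(M,L \right)} = -4 - 24 L$
$H = \frac{1}{18972}$ ($H = \frac{1}{\left(-306\right) \left(-62\right)} = \frac{1}{18972} \approx 5.2709 \cdot 10^{-5}$)
$Y{\left(-377,220 \right)} + H = \left(-4 - 5280\right) + \frac{1}{18972} = -5284 + \frac{1}{18972} = - \frac{100248047}{18972}$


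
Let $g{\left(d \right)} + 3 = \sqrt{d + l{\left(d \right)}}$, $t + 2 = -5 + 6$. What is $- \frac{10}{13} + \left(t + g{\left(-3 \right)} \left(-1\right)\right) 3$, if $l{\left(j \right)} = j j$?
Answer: $\frac{68}{13} - 3 \sqrt{6} \approx -2.1177$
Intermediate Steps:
$t = -1$ ($t = -2 + \left(-5 + 6\right) = -2 + 1 = -1$)
$l{\left(j \right)} = j^{2}$
$g{\left(d \right)} = -3 + \sqrt{d + d^{2}}$
$- \frac{10}{13} + \left(t + g{\left(-3 \right)} \left(-1\right)\right) 3 = - \frac{10}{13} + \left(-1 + \left(-3 + \sqrt{- 3 \left(1 - 3\right)}\right) \left(-1\right)\right) 3 = \left(-10\right) \frac{1}{13} + \left(-1 + \left(-3 + \sqrt{\left(-3\right) \left(-2\right)}\right) \left(-1\right)\right) 3 = - \frac{10}{13} + \left(-1 + \left(-3 + \sqrt{6}\right) \left(-1\right)\right) 3 = - \frac{10}{13} + \left(-1 + \left(3 - \sqrt{6}\right)\right) 3 = - \frac{10}{13} + \left(2 - \sqrt{6}\right) 3 = - \frac{10}{13} + \left(6 - 3 \sqrt{6}\right) = \frac{68}{13} - 3 \sqrt{6}$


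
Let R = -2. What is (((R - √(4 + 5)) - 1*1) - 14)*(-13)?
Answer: 260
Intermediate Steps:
(((R - √(4 + 5)) - 1*1) - 14)*(-13) = (((-2 - √(4 + 5)) - 1*1) - 14)*(-13) = (((-2 - √9) - 1) - 14)*(-13) = (((-2 - 1*3) - 1) - 14)*(-13) = (((-2 - 3) - 1) - 14)*(-13) = ((-5 - 1) - 14)*(-13) = (-6 - 14)*(-13) = -20*(-13) = 260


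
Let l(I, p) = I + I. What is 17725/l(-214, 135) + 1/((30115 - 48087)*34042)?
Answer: -2711051263957/65462902168 ≈ -41.414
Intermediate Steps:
l(I, p) = 2*I
17725/l(-214, 135) + 1/((30115 - 48087)*34042) = 17725/((2*(-214))) + 1/((30115 - 48087)*34042) = 17725/(-428) + (1/34042)/(-17972) = 17725*(-1/428) - 1/17972*1/34042 = -17725/428 - 1/611802824 = -2711051263957/65462902168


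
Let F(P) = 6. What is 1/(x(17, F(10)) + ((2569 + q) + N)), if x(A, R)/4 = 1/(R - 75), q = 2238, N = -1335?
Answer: 69/239564 ≈ 0.00028802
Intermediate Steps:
x(A, R) = 4/(-75 + R) (x(A, R) = 4/(R - 75) = 4/(-75 + R))
1/(x(17, F(10)) + ((2569 + q) + N)) = 1/(4/(-75 + 6) + ((2569 + 2238) - 1335)) = 1/(4/(-69) + (4807 - 1335)) = 1/(4*(-1/69) + 3472) = 1/(-4/69 + 3472) = 1/(239564/69) = 69/239564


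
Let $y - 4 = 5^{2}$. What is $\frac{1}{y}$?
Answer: $\frac{1}{29} \approx 0.034483$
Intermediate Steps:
$y = 29$ ($y = 4 + 5^{2} = 4 + 25 = 29$)
$\frac{1}{y} = \frac{1}{29}$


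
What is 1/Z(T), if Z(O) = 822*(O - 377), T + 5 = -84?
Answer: -1/383052 ≈ -2.6106e-6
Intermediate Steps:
T = -89 (T = -5 - 84 = -89)
Z(O) = -309894 + 822*O (Z(O) = 822*(-377 + O) = -309894 + 822*O)
1/Z(T) = 1/(-309894 + 822*(-89)) = 1/(-309894 - 73158) = 1/(-383052) = -1/383052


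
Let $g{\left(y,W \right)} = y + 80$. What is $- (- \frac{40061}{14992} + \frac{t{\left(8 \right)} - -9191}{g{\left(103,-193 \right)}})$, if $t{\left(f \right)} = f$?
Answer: $- \frac{130580245}{2743536} \approx -47.596$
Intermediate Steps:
$g{\left(y,W \right)} = 80 + y$
$- (- \frac{40061}{14992} + \frac{t{\left(8 \right)} - -9191}{g{\left(103,-193 \right)}}) = - (- \frac{40061}{14992} + \frac{8 - -9191}{80 + 103}) = - (\left(-40061\right) \frac{1}{14992} + \frac{8 + 9191}{183}) = - (- \frac{40061}{14992} + 9199 \cdot \frac{1}{183}) = - (- \frac{40061}{14992} + \frac{9199}{183}) = \left(-1\right) \frac{130580245}{2743536} = - \frac{130580245}{2743536}$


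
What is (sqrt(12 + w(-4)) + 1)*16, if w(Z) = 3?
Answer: 16 + 16*sqrt(15) ≈ 77.968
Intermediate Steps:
(sqrt(12 + w(-4)) + 1)*16 = (sqrt(12 + 3) + 1)*16 = (sqrt(15) + 1)*16 = (1 + sqrt(15))*16 = 16 + 16*sqrt(15)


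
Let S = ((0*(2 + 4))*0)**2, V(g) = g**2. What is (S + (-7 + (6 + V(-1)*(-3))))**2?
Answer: 16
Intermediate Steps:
S = 0 (S = ((0*6)*0)**2 = (0*0)**2 = 0**2 = 0)
(S + (-7 + (6 + V(-1)*(-3))))**2 = (0 + (-7 + (6 + (-1)**2*(-3))))**2 = (0 + (-7 + (6 + 1*(-3))))**2 = (0 + (-7 + (6 - 3)))**2 = (0 + (-7 + 3))**2 = (0 - 4)**2 = (-4)**2 = 16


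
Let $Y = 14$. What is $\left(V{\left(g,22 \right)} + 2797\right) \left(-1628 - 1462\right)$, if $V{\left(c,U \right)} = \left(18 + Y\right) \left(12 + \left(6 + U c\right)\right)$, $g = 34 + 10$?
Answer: $-106138410$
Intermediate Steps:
$g = 44$
$V{\left(c,U \right)} = 576 + 32 U c$ ($V{\left(c,U \right)} = \left(18 + 14\right) \left(12 + \left(6 + U c\right)\right) = 32 \left(18 + U c\right) = 576 + 32 U c$)
$\left(V{\left(g,22 \right)} + 2797\right) \left(-1628 - 1462\right) = \left(\left(576 + 32 \cdot 22 \cdot 44\right) + 2797\right) \left(-1628 - 1462\right) = \left(\left(576 + 30976\right) + 2797\right) \left(-3090\right) = \left(31552 + 2797\right) \left(-3090\right) = 34349 \left(-3090\right) = -106138410$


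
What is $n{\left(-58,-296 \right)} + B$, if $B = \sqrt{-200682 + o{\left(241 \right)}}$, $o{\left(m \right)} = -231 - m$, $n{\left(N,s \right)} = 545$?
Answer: $545 + i \sqrt{201154} \approx 545.0 + 448.5 i$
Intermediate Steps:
$B = i \sqrt{201154}$ ($B = \sqrt{-200682 - 472} = \sqrt{-201154} = i \sqrt{201154} \approx 448.5 i$)
$n{\left(-58,-296 \right)} + B = 545 + i \sqrt{201154}$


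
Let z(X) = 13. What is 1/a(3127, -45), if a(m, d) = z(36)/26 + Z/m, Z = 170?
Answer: 6254/3467 ≈ 1.8039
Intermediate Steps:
a(m, d) = ½ + 170/m (a(m, d) = 13/26 + 170/m = 13*(1/26) + 170/m = ½ + 170/m)
1/a(3127, -45) = 1/((½)*(340 + 3127)/3127) = 1/((½)*(1/3127)*3467) = 1/(3467/6254) = 6254/3467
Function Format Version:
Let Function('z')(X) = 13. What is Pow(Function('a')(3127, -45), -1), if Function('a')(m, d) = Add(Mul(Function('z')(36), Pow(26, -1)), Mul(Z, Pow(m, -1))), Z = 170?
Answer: Rational(6254, 3467) ≈ 1.8039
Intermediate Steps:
Function('a')(m, d) = Add(Rational(1, 2), Mul(170, Pow(m, -1))) (Function('a')(m, d) = Add(Mul(13, Pow(26, -1)), Mul(170, Pow(m, -1))) = Add(Mul(13, Rational(1, 26)), Mul(170, Pow(m, -1))) = Add(Rational(1, 2), Mul(170, Pow(m, -1))))
Pow(Function('a')(3127, -45), -1) = Pow(Mul(Rational(1, 2), Pow(3127, -1), Add(340, 3127)), -1) = Pow(Mul(Rational(1, 2), Rational(1, 3127), 3467), -1) = Pow(Rational(3467, 6254), -1) = Rational(6254, 3467)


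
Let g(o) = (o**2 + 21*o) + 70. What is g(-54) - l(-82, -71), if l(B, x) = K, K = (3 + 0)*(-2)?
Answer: 1858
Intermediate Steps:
g(o) = 70 + o**2 + 21*o
K = -6 (K = 3*(-2) = -6)
l(B, x) = -6
g(-54) - l(-82, -71) = (70 + (-54)**2 + 21*(-54)) - 1*(-6) = (70 + 2916 - 1134) + 6 = 1852 + 6 = 1858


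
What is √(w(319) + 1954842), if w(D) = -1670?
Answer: 2*√488293 ≈ 1397.6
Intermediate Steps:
√(w(319) + 1954842) = √(-1670 + 1954842) = √1953172 = 2*√488293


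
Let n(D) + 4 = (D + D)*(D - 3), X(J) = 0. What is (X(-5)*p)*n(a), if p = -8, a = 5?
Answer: 0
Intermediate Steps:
n(D) = -4 + 2*D*(-3 + D) (n(D) = -4 + (D + D)*(D - 3) = -4 + (2*D)*(-3 + D) = -4 + 2*D*(-3 + D))
(X(-5)*p)*n(a) = (0*(-8))*(-4 - 6*5 + 2*5²) = 0*(-4 - 30 + 2*25) = 0*(-4 - 30 + 50) = 0*16 = 0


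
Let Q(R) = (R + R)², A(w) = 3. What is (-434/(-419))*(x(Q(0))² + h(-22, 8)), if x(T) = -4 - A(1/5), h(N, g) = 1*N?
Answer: 11718/419 ≈ 27.967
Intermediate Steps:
h(N, g) = N
Q(R) = 4*R² (Q(R) = (2*R)² = 4*R²)
x(T) = -7 (x(T) = -4 - 1*3 = -4 - 3 = -7)
(-434/(-419))*(x(Q(0))² + h(-22, 8)) = (-434/(-419))*((-7)² - 22) = (-434*(-1/419))*(49 - 22) = (434/419)*27 = 11718/419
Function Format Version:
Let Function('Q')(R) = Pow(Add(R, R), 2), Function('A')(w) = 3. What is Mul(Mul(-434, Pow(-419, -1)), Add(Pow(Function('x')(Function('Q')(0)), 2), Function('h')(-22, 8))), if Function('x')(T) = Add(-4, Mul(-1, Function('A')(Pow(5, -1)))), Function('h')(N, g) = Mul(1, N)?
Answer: Rational(11718, 419) ≈ 27.967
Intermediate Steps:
Function('h')(N, g) = N
Function('Q')(R) = Mul(4, Pow(R, 2)) (Function('Q')(R) = Pow(Mul(2, R), 2) = Mul(4, Pow(R, 2)))
Function('x')(T) = -7 (Function('x')(T) = Add(-4, Mul(-1, 3)) = Add(-4, -3) = -7)
Mul(Mul(-434, Pow(-419, -1)), Add(Pow(Function('x')(Function('Q')(0)), 2), Function('h')(-22, 8))) = Mul(Mul(-434, Pow(-419, -1)), Add(Pow(-7, 2), -22)) = Mul(Mul(-434, Rational(-1, 419)), Add(49, -22)) = Mul(Rational(434, 419), 27) = Rational(11718, 419)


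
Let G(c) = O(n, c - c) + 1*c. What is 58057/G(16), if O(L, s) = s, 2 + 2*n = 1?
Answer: 58057/16 ≈ 3628.6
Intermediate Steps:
n = -½ (n = -1 + (½)*1 = -1 + ½ = -½ ≈ -0.50000)
G(c) = c (G(c) = (c - c) + 1*c = 0 + c = c)
58057/G(16) = 58057/16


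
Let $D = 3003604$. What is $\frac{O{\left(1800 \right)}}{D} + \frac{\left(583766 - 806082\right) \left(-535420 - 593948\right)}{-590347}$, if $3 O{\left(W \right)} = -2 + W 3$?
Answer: $- \frac{1131201911674066375}{2659752915882} \approx -4.253 \cdot 10^{5}$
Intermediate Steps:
$O{\left(W \right)} = - \frac{2}{3} + W$ ($O{\left(W \right)} = \frac{-2 + W 3}{3} = \frac{-2 + 3 W}{3} = - \frac{2}{3} + W$)
$\frac{O{\left(1800 \right)}}{D} + \frac{\left(583766 - 806082\right) \left(-535420 - 593948\right)}{-590347} = \frac{- \frac{2}{3} + 1800}{3003604} + \frac{\left(583766 - 806082\right) \left(-535420 - 593948\right)}{-590347} = \frac{5398}{3} \cdot \frac{1}{3003604} + \left(-222316\right) \left(-1129368\right) \left(- \frac{1}{590347}\right) = \frac{2699}{4505406} + 251076576288 \left(- \frac{1}{590347}\right) = \frac{2699}{4505406} - \frac{251076576288}{590347} = - \frac{1131201911674066375}{2659752915882}$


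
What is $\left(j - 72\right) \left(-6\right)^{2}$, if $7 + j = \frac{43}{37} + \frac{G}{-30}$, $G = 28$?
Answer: $- \frac{524616}{185} \approx -2835.8$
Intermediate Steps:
$j = - \frac{3758}{555}$ ($j = -7 + \left(\frac{43}{37} + \frac{28}{-30}\right) = -7 + \left(43 \cdot \frac{1}{37} + 28 \left(- \frac{1}{30}\right)\right) = -7 + \left(\frac{43}{37} - \frac{14}{15}\right) = -7 + \frac{127}{555} = - \frac{3758}{555} \approx -6.7712$)
$\left(j - 72\right) \left(-6\right)^{2} = \left(- \frac{3758}{555} - 72\right) \left(-6\right)^{2} = \left(- \frac{43718}{555}\right) 36 = - \frac{524616}{185}$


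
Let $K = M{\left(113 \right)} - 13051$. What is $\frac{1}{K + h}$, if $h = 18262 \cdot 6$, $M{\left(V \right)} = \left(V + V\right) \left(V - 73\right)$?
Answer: $\frac{1}{105561} \approx 9.4732 \cdot 10^{-6}$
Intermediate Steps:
$M{\left(V \right)} = 2 V \left(-73 + V\right)$
$h = 109572$
$K = -4011$ ($K = 2 \cdot 113 \left(-73 + 113\right) - 13051 = 2 \cdot 113 \cdot 40 - 13051 = 9040 - 13051 = -4011$)
$\frac{1}{K + h} = \frac{1}{-4011 + 109572} = \frac{1}{105561}$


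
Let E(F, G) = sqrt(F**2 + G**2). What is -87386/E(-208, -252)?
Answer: -43693*sqrt(6673)/13346 ≈ -267.44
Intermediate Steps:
-87386/E(-208, -252) = -87386/sqrt((-208)**2 + (-252)**2) = -87386/sqrt(43264 + 63504) = -87386*sqrt(6673)/26692 = -43693*sqrt(6673)/13346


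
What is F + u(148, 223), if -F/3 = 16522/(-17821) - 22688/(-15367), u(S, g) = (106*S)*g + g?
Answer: 958122596981807/273855307 ≈ 3.4986e+6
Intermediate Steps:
u(S, g) = g + 106*S*g (u(S, g) = 106*S*g + g = g + 106*S*g)
F = -451287822/273855307 (F = -3*(16522/(-17821) - 22688/(-15367)) = -3*(16522*(-1/17821) - 22688*(-1/15367)) = -3*(-16522/17821 + 22688/15367) = -3*150429274/273855307 = -451287822/273855307 ≈ -1.6479)
F + u(148, 223) = -451287822/273855307 + 223*(1 + 106*148) = -451287822/273855307 + 223*(1 + 15688) = -451287822/273855307 + 223*15689 = -451287822/273855307 + 3498647 = 958122596981807/273855307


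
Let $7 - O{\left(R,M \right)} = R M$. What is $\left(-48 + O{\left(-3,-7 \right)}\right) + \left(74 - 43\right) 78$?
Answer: $2356$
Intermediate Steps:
$O{\left(R,M \right)} = 7 - M R$ ($O{\left(R,M \right)} = 7 - R M = 7 - M R$)
$\left(-48 + O{\left(-3,-7 \right)}\right) + \left(74 - 43\right) 78 = \left(-48 + \left(7 - \left(-7\right) \left(-3\right)\right)\right) + \left(74 - 43\right) 78 = \left(-48 + \left(7 - 21\right)\right) + 31 \cdot 78 = \left(-48 - 14\right) + 2418 = -62 + 2418 = 2356$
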